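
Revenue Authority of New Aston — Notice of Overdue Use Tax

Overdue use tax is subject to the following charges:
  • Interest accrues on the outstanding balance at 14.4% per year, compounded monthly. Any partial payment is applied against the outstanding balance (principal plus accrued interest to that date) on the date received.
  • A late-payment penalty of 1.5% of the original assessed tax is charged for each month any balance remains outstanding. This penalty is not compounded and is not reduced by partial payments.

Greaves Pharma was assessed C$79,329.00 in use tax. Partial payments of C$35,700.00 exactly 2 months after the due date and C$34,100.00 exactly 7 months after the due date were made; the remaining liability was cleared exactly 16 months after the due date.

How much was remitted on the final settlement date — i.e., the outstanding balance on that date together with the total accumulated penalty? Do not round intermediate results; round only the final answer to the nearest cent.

Monthly rate = 14.4% ÷ 12 = 1.2%
Balance at month 2: C$79,329.0000 × (1 + 0.012)^2 = C$81,244.3194…
After C$35,700.00 payment: C$81,244.3194… − C$35,700.00 = C$45,544.3194…
Balance at month 7: C$45,544.3194… × (1 + 0.012)^5 = C$48,343.3541…
After C$34,100.00 payment: C$48,343.3541… − C$34,100.00 = C$14,243.3541…
Balance at month 16: C$14,243.3541… × (1 + 0.012)^9 = C$15,857.5790…
Penalty: 16 × 1.5% × C$79,329.00 = C$19,038.96
Final settlement = outstanding balance + penalty = C$15,857.5790… + C$19,038.96 = C$34,896.54

C$34,896.54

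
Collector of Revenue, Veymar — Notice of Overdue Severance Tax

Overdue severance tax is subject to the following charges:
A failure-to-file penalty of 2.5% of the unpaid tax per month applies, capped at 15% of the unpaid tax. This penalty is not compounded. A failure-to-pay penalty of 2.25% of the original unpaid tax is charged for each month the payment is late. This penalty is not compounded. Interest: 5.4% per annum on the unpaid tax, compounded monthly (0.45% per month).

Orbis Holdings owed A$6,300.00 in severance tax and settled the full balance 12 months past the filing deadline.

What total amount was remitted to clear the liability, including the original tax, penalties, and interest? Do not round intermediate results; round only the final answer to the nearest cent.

A$9,294.75

Failure-to-file: 12 × 2.5% × A$6,300.00 = A$1,890.00, capped at 15% × A$6,300.00 = A$945.00
Failure-to-pay penalty = 2.25% × A$6,300.00 × 12 mo = A$1,701.00
Interest: A$6,300.00 × ((1 + 0.0045)^12 − 1) = A$6,300.00 × 0.0553568… = A$348.7475…
Total = A$6,300.00 + A$2,646.0000 + A$348.7475… = A$9,294.75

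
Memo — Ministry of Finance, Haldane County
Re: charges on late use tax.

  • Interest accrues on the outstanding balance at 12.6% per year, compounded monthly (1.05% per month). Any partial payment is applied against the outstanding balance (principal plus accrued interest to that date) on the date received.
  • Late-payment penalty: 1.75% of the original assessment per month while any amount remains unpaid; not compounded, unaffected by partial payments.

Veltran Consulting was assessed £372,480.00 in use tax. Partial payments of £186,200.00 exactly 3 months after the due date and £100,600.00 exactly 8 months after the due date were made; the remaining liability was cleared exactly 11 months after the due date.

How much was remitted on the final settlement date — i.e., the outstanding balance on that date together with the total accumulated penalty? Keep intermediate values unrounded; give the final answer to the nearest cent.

£183,305.01

Balance at month 3: £372,480.0000 × (1 + 0.0105)^3 = £384,336.7490…
After £186,200.00 payment: £384,336.7490… − £186,200.00 = £198,136.7490…
Balance at month 8: £198,136.7490… × (1 + 0.0105)^5 = £208,759.6798…
After £100,600.00 payment: £208,759.6798… − £100,600.00 = £108,159.6798…
Balance at month 11: £108,159.6798… × (1 + 0.0105)^3 = £111,602.6087…
Penalty: 11 × 1.75% × £372,480.00 = £71,702.40
Final settlement = outstanding balance + penalty = £111,602.6087… + £71,702.40 = £183,305.01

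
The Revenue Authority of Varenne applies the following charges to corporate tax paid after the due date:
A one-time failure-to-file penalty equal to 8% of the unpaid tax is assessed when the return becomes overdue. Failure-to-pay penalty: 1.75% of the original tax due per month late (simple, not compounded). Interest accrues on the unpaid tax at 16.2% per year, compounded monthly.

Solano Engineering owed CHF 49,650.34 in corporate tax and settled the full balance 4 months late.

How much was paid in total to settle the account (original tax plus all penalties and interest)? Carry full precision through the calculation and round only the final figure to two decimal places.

Failure-to-file penalty: 8% × CHF 49,650.34 = CHF 3,972.03…
Failure-to-pay penalty: 4 × 1.75% × CHF 49,650.34 = CHF 3,475.52…
Interest (16.2%/yr ÷ 12 = 1.35%/month): CHF 49,650.34 × ((1 + 0.0135)^4 − 1) = CHF 2,735.9013…
Total = CHF 49,650.34 + CHF 7,447.5510 + CHF 2,735.9013… = CHF 59,833.79

CHF 59,833.79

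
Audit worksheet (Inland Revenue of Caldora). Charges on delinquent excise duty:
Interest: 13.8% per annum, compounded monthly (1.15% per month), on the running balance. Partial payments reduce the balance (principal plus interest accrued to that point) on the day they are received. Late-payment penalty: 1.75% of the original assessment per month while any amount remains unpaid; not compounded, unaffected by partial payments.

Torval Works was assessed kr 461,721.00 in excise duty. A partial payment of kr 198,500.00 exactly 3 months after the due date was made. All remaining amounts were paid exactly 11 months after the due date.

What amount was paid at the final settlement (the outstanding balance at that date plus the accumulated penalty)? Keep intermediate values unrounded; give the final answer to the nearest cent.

Balance at month 3: kr 461,721.0000 × (1 + 0.0115)^3 = kr 477,834.2645…
After kr 198,500.00 payment: kr 477,834.2645… − kr 198,500.00 = kr 279,334.2645…
Balance at month 11: kr 279,334.2645… × (1 + 0.0115)^8 = kr 306,091.5274…
Penalty: 11 × 1.75% × kr 461,721.00 = kr 88,881.29…
Final settlement = outstanding balance + penalty = kr 306,091.5274… + kr 88,881.29… = kr 394,972.82

kr 394,972.82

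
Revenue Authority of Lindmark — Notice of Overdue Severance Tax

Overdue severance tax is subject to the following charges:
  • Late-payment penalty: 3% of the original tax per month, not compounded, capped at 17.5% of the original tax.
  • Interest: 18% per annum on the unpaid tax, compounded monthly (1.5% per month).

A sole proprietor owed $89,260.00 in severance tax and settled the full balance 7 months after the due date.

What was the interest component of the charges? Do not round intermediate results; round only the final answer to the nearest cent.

$9,804.76

Interest: $89,260.00 × ((1 + 0.015)^7 − 1) = $89,260.00 × 0.1098449… = $9,804.7569…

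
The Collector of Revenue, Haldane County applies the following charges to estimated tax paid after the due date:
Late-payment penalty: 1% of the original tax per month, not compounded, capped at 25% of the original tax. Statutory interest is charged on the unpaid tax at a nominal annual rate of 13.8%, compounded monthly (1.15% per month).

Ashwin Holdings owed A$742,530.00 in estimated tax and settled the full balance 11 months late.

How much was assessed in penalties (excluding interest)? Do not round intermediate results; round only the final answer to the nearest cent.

Penalty: 11 × 1% × A$742,530.00 = A$81,678.30 (below the 25% cap of A$185,632.50)

A$81,678.30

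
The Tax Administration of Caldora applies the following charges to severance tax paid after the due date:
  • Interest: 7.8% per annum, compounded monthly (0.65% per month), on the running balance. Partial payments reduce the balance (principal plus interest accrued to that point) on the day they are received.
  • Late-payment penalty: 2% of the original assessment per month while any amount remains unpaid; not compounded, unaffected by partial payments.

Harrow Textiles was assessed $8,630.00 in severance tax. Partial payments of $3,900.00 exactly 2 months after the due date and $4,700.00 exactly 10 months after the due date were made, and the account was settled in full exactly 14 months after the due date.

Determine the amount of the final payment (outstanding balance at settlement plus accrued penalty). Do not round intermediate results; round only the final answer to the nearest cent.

$2,827.08

Balance at month 2: $8,630.0000 × (1 + 0.0065)^2 = $8,742.5546…
After $3,900.00 payment: $8,742.5546… − $3,900.00 = $4,842.5546…
Balance at month 10: $4,842.5546… × (1 + 0.0065)^8 = $5,100.1713…
After $4,700.00 payment: $5,100.1713… − $4,700.00 = $400.1713…
Balance at month 14: $400.1713… × (1 + 0.0065)^4 = $410.6776…
Penalty: 14 × 2% × $8,630.00 = $2,416.40
Final settlement = outstanding balance + penalty = $410.6776… + $2,416.40 = $2,827.08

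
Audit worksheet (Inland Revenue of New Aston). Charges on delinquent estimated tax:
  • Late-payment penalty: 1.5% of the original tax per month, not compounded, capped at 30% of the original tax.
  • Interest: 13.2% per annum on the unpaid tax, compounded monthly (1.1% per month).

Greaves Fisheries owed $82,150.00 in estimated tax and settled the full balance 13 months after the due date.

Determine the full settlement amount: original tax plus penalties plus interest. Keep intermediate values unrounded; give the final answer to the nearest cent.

$110,724.18

Penalty: 13 × 1.5% × $82,150.00 = $16,019.25 (below the 30% cap of $24,645.00)
Interest: $82,150.00 × ((1 + 0.011)^13 − 1) = $82,150.00 × 0.1528293… = $12,554.9307…
Total = $82,150.00 + $16,019.2500 + $12,554.9307… = $110,724.18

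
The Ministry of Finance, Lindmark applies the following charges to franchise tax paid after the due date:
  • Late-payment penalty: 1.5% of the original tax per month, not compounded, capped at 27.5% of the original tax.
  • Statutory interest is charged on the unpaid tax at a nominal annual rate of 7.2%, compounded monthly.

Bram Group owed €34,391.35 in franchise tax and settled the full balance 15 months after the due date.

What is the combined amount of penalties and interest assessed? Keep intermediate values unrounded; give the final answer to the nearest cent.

Penalty: 15 × 1.5% × €34,391.35 = €7,738.05… (below the 27.5% cap of €9,457.62…)
Interest (7.2%/yr ÷ 12 = 0.6%/month): €34,391.35 × ((1 + 0.006)^15 − 1) = €3,228.6624…
Penalties + interest = €7,738.0538… + €3,228.6624… = €10,966.72

€10,966.72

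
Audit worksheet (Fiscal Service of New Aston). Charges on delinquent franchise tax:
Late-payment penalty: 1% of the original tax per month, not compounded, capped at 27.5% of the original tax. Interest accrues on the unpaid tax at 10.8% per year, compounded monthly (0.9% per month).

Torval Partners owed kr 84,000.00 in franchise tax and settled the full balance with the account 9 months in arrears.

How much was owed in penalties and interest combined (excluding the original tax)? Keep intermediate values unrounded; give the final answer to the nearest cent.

kr 14,614.16

Penalty: 9 × 1% × kr 84,000.00 = kr 7,560.00 (below the 27.5% cap of kr 23,100.00)
Interest: kr 84,000.00 × ((1 + 0.009)^9 − 1) = kr 84,000.00 × 0.0839781… = kr 7,054.1579…
Penalties + interest = kr 7,560.0000 + kr 7,054.1579… = kr 14,614.16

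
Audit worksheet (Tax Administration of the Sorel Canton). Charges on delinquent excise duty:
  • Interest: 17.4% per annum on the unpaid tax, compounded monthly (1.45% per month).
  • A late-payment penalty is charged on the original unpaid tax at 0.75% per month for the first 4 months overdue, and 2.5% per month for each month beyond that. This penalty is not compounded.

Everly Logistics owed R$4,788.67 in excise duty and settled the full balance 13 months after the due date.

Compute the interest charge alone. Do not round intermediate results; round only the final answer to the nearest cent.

R$985.53

Interest: R$4,788.67 × ((1 + 0.0145)^13 − 1) = R$4,788.67 × 0.2058039… = R$985.5267…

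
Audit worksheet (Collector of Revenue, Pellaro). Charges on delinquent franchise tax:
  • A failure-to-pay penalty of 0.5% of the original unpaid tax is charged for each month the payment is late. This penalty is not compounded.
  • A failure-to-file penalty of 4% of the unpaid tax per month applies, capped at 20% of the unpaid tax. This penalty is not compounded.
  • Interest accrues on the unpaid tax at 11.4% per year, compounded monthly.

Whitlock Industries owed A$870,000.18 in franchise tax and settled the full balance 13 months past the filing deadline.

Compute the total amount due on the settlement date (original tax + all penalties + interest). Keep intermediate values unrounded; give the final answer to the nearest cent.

Failure-to-file: 13 × 4% × A$870,000.18 = A$452,400.09…, capped at 20% × A$870,000.18 = A$174,000.04…
Failure-to-pay penalty = 0.5% × A$870,000.18 × 13 mo = A$56,550.01…
Interest (11.4%/yr ÷ 12 = 0.95%/month): A$870,000.18 × ((1 + 0.0095)^13 − 1) = A$113,787.8750…
Total = A$870,000.18 + A$230,550.0477 + A$113,787.8750… = A$1,214,338.10

A$1,214,338.10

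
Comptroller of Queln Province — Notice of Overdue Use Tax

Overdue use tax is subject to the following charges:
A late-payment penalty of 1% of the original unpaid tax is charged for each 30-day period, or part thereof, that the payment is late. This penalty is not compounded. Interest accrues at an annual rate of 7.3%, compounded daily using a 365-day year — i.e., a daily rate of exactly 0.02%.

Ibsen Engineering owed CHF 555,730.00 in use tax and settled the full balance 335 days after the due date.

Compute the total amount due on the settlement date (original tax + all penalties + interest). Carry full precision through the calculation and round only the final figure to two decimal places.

Penalty periods: ⌈335/30⌉ = 12; penalty = 12 × 1% × CHF 555,730.00 = CHF 66,687.60
Interest: CHF 555,730.00 × ((1 + 0.0002)^335 − 1) = CHF 555,730.00 × 0.06928831… = CHF 38,505.5952…
Total = CHF 555,730.00 + CHF 66,687.6000 + CHF 38,505.5952… = CHF 660,923.20

CHF 660,923.20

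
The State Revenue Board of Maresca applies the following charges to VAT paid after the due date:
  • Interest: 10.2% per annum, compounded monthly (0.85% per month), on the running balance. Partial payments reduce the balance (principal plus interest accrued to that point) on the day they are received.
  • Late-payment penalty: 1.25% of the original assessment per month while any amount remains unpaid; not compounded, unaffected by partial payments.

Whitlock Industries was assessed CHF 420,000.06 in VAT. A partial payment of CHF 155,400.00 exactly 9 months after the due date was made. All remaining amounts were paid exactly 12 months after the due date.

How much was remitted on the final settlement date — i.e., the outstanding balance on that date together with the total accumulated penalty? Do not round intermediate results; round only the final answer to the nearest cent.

Balance at month 9: CHF 420,000.0600 × (1 + 0.0085)^9 = CHF 453,244.4297…
After CHF 155,400.00 payment: CHF 453,244.4297… − CHF 155,400.00 = CHF 297,844.4297…
Balance at month 12: CHF 297,844.4297… × (1 + 0.0085)^3 = CHF 305,504.2033…
Penalty: 12 × 1.25% × CHF 420,000.06 = CHF 63,000.01…
Final settlement = outstanding balance + penalty = CHF 305,504.2033… + CHF 63,000.01… = CHF 368,504.21

CHF 368,504.21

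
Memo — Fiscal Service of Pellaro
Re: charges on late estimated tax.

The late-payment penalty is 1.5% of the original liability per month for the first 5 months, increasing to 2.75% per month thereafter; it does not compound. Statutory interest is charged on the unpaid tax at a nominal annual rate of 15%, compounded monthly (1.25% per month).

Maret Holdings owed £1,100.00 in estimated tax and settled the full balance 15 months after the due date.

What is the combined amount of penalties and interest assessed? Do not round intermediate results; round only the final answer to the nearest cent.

£610.31

Penalty, months 1–5: 5 × 1.5% × £1,100.00 = £82.50
Penalty, months 6–15: 10 × 2.75% × £1,100.00 = £302.50
Interest: £1,100.00 × ((1 + 0.0125)^15 − 1) = £1,100.00 × 0.2048292… = £225.3121…
Penalties + interest = £385.0000 + £225.3121… = £610.31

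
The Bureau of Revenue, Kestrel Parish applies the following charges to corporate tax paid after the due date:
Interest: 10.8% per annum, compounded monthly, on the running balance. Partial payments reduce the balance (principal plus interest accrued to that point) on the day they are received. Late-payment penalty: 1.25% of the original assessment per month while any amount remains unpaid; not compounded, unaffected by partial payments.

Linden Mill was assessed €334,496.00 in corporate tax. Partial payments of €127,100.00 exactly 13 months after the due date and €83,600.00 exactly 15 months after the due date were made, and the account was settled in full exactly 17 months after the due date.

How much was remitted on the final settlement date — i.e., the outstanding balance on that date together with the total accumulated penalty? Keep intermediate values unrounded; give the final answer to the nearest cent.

€243,760.95

Monthly rate = 10.8% ÷ 12 = 0.9%
Balance at month 13: €334,496.0000 × (1 + 0.009)^13 = €375,816.7130…
After €127,100.00 payment: €375,816.7130… − €127,100.00 = €248,716.7130…
Balance at month 15: €248,716.7130… × (1 + 0.009)^2 = €253,213.7599…
After €83,600.00 payment: €253,213.7599… − €83,600.00 = €169,613.7599…
Balance at month 17: €169,613.7599… × (1 + 0.009)^2 = €172,680.5463…
Penalty: 17 × 1.25% × €334,496.00 = €71,080.40
Final settlement = outstanding balance + penalty = €172,680.5463… + €71,080.40 = €243,760.95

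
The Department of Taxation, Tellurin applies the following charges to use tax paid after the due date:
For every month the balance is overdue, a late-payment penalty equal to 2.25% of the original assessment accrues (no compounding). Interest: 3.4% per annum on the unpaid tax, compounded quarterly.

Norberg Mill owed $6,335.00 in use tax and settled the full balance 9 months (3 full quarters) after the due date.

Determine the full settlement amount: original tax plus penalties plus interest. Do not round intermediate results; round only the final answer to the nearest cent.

Late-payment penalty: 9 × 2.25% × $6,335.00 = $1,282.84…
Interest (3.4%/yr ÷ 4 = 0.85%/quarter): $6,335.00 × ((1 + 0.0085)^3 − 1) = $162.9195…
Total = $6,335.00 + $1,282.8375 + $162.9195… = $7,780.76

$7,780.76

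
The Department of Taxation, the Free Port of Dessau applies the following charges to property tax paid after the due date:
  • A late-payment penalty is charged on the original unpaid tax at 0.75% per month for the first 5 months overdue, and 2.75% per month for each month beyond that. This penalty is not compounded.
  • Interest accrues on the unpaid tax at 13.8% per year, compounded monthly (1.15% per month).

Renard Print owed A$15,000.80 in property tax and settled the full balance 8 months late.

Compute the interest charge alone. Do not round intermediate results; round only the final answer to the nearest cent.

A$1,436.92

Interest: A$15,000.80 × ((1 + 0.0115)^8 − 1) = A$15,000.80 × 0.0957894… = A$1,436.9177…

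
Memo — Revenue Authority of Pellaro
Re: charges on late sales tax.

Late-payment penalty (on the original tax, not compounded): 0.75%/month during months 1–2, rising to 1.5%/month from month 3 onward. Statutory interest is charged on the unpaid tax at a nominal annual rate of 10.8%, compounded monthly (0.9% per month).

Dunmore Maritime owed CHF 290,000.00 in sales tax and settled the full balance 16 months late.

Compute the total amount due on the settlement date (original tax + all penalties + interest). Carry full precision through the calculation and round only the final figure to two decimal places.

Penalty, months 1–2: 2 × 0.75% × CHF 290,000.00 = CHF 4,350.00
Penalty, months 3–16: 14 × 1.5% × CHF 290,000.00 = CHF 60,900.00
Interest: CHF 290,000.00 × ((1 + 0.009)^16 − 1) = CHF 290,000.00 × 0.1541404… = CHF 44,700.7285…
Total = CHF 290,000.00 + CHF 65,250.0000 + CHF 44,700.7285… = CHF 399,950.73

CHF 399,950.73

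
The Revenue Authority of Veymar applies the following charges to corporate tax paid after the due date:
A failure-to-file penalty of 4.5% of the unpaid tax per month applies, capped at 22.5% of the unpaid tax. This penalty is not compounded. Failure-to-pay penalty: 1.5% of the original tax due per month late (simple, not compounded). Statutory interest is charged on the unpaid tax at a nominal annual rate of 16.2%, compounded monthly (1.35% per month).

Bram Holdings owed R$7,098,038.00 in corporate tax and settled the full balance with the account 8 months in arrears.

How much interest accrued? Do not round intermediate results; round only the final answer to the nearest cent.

R$803,804.05

Interest: R$7,098,038.00 × ((1 + 0.0135)^8 − 1) = R$7,098,038.00 × 0.1132431… = R$803,804.0495…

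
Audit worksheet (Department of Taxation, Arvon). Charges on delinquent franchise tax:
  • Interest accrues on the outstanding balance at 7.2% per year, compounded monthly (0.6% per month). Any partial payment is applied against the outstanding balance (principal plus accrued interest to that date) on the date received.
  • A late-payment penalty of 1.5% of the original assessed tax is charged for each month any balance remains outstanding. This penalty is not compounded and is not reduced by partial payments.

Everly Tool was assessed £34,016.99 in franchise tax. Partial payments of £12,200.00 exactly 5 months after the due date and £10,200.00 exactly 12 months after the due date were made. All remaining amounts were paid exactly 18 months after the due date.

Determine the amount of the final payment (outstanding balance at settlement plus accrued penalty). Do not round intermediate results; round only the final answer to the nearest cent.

Balance at month 5: £34,016.9900 × (1 + 0.006)^5 = £35,049.8195…
After £12,200.00 payment: £35,049.8195… − £12,200.00 = £22,849.8195…
Balance at month 12: £22,849.8195… × (1 + 0.006)^7 = £23,826.9602…
After £10,200.00 payment: £23,826.9602… − £10,200.00 = £13,626.9602…
Balance at month 18: £13,626.9602… × (1 + 0.006)^6 = £14,124.9484…
Penalty: 18 × 1.5% × £34,016.99 = £9,184.59…
Final settlement = outstanding balance + penalty = £14,124.9484… + £9,184.59… = £23,309.54

£23,309.54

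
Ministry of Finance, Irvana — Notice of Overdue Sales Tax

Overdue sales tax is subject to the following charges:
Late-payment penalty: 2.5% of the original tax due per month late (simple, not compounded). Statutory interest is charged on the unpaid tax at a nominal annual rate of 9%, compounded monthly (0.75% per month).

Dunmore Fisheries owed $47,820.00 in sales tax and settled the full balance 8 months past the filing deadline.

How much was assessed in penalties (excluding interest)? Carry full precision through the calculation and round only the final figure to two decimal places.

Late-payment penalty: 8 × 2.5% × $47,820.00 = $9,564.00

$9,564.00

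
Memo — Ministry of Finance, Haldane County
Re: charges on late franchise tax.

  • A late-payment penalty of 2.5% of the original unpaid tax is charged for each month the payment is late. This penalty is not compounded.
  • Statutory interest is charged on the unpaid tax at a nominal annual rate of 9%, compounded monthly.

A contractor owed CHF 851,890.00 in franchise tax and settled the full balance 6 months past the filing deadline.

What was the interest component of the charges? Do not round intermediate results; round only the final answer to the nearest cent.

CHF 39,061.06

Interest (9%/yr ÷ 12 = 0.75%/month): CHF 851,890.00 × ((1 + 0.0075)^6 − 1) = CHF 39,061.0606…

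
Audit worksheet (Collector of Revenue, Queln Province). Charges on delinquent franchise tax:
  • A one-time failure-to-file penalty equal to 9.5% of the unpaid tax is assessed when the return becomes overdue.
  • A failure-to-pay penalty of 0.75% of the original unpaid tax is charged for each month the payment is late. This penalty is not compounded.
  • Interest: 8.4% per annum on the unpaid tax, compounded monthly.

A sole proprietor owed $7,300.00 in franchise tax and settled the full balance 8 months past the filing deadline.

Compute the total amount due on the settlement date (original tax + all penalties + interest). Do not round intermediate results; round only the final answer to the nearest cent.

Failure-to-file penalty: 9.5% × $7,300.00 = $693.50
Failure-to-pay penalty = 0.75% × $7,300.00 × 8 mo = $438.00
Interest (8.4%/yr ÷ 12 = 0.7%/month): $7,300.00 × ((1 + 0.007)^8 − 1) = $418.9571…
Total = $7,300.00 + $1,131.5000 + $418.9571… = $8,850.46

$8,850.46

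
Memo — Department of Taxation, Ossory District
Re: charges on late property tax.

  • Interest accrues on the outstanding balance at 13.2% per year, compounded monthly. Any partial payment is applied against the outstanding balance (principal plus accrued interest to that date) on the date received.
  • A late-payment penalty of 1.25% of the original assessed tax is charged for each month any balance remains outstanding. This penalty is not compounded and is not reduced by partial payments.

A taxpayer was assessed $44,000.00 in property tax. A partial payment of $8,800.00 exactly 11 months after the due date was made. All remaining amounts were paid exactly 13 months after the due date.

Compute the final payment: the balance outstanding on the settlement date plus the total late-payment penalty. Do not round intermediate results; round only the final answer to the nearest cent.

Monthly rate = 13.2% ÷ 12 = 1.1%
Balance at month 11: $44,000.0000 × (1 + 0.011)^11 = $49,626.6990…
After $8,800.00 payment: $49,626.6990… − $8,800.00 = $40,826.6990…
Balance at month 13: $40,826.6990… × (1 + 0.011)^2 = $41,729.8264…
Penalty: 13 × 1.25% × $44,000.00 = $7,150.00
Final settlement = outstanding balance + penalty = $41,729.8264… + $7,150.00 = $48,879.83

$48,879.83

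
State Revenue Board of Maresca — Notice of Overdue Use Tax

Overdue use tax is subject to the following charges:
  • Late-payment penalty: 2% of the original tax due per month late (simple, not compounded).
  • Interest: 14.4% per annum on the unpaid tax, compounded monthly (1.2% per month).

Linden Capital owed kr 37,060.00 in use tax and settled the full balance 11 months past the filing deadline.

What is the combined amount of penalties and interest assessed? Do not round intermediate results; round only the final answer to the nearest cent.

Late-payment penalty: 11 × 2% × kr 37,060.00 = kr 8,153.20
Interest: kr 37,060.00 × ((1 + 0.012)^11 − 1) = kr 37,060.00 × 0.1402121… = kr 5,196.2597…
Penalties + interest = kr 8,153.2000 + kr 5,196.2597… = kr 13,349.46

kr 13,349.46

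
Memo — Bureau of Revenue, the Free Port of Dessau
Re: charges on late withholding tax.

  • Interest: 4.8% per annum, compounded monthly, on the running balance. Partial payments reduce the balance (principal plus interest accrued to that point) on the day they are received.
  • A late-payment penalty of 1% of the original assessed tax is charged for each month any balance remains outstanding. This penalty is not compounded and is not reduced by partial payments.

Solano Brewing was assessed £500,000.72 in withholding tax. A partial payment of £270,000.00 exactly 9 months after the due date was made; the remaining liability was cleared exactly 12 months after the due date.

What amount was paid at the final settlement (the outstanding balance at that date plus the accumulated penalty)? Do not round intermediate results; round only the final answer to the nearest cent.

£311,282.97

Monthly rate = 4.8% ÷ 12 = 0.4%
Balance at month 9: £500,000.7200 × (1 + 0.004)^9 = £518,291.4505…
After £270,000.00 payment: £518,291.4505… − £270,000.00 = £248,291.4505…
Balance at month 12: £248,291.4505… × (1 + 0.004)^3 = £251,282.8818…
Penalty: 12 × 1% × £500,000.72 = £60,000.09…
Final settlement = outstanding balance + penalty = £251,282.8818… + £60,000.09… = £311,282.97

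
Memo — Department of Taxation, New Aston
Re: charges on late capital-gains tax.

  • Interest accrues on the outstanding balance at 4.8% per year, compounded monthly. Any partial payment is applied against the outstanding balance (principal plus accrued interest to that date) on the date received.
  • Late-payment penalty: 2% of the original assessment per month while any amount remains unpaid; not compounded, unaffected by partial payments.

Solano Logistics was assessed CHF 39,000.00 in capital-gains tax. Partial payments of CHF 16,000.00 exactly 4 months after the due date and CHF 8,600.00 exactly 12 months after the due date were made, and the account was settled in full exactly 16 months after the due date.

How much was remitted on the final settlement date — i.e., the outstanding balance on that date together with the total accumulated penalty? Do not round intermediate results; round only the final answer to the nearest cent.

CHF 28,528.74

Monthly rate = 4.8% ÷ 12 = 0.4%
Balance at month 4: CHF 39,000.0000 × (1 + 0.004)^4 = CHF 39,627.7540…
After CHF 16,000.00 payment: CHF 39,627.7540… − CHF 16,000.00 = CHF 23,627.7540…
Balance at month 12: CHF 23,627.7540… × (1 + 0.004)^8 = CHF 24,394.5125…
After CHF 8,600.00 payment: CHF 24,394.5125… − CHF 8,600.00 = CHF 15,794.5125…
Balance at month 16: CHF 15,794.5125… × (1 + 0.004)^4 = CHF 16,048.7450…
Penalty: 16 × 2% × CHF 39,000.00 = CHF 12,480.00
Final settlement = outstanding balance + penalty = CHF 16,048.7450… + CHF 12,480.00 = CHF 28,528.74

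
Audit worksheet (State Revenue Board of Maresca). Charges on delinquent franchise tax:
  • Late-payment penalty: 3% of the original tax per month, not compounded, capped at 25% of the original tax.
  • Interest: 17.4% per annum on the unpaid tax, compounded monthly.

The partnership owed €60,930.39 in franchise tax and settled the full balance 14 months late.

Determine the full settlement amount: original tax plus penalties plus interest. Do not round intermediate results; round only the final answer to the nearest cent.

€89,768.01

Penalty (uncapped): 14 × 3% × €60,930.39 = €25,590.76…; cap = 25% × €60,930.39 = €15,232.60… → penalty = €15,232.60…
Interest (17.4%/yr ÷ 12 = 1.45%/month): €60,930.39 × ((1 + 0.0145)^14 − 1) = €13,605.0256…
Total = €60,930.39 + €15,232.5975 + €13,605.0256… = €89,768.01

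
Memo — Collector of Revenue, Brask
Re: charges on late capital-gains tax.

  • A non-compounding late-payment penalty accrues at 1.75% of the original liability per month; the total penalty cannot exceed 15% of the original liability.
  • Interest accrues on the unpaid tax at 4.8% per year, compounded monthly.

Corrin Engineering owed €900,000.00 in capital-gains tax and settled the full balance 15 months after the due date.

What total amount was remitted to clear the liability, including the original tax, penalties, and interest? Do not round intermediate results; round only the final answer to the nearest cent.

Penalty (uncapped): 15 × 1.75% × €900,000.00 = €236,250.00; cap = 15% × €900,000.00 = €135,000.00 → penalty = €135,000.00
Interest (4.8%/yr ÷ 12 = 0.4%/month): €900,000.00 × ((1 + 0.004)^15 − 1) = €55,538.5253…
Total = €900,000.00 + €135,000.0000 + €55,538.5253… = €1,090,538.53

€1,090,538.53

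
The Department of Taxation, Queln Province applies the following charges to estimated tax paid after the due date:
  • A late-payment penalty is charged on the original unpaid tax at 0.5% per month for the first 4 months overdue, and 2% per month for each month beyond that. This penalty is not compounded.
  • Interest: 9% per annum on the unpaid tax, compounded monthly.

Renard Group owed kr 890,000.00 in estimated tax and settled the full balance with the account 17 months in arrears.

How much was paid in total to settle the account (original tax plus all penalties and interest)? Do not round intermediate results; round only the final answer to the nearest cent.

kr 1,259,745.65

Penalty, months 1–4: 4 × 0.5% × kr 890,000.00 = kr 17,800.00
Penalty, months 5–17: 13 × 2% × kr 890,000.00 = kr 231,400.00
Interest (9%/yr ÷ 12 = 0.75%/month): kr 890,000.00 × ((1 + 0.0075)^17 − 1) = kr 120,545.6535…
Total = kr 890,000.00 + kr 249,200.0000 + kr 120,545.6535… = kr 1,259,745.65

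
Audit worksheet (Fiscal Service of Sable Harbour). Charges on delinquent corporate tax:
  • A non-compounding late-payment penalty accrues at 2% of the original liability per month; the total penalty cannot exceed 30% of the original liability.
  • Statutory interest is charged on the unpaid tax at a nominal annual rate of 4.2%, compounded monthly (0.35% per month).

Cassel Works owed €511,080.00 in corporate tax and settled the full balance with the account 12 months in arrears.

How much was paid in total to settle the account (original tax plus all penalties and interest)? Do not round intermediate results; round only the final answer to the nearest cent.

€655,622.63

Penalty: 12 × 2% × €511,080.00 = €122,659.20 (below the 30% cap of €153,324.00)
Interest: €511,080.00 × ((1 + 0.0035)^12 − 1) = €511,080.00 × 0.0428180… = €21,883.4271…
Total = €511,080.00 + €122,659.2000 + €21,883.4271… = €655,622.63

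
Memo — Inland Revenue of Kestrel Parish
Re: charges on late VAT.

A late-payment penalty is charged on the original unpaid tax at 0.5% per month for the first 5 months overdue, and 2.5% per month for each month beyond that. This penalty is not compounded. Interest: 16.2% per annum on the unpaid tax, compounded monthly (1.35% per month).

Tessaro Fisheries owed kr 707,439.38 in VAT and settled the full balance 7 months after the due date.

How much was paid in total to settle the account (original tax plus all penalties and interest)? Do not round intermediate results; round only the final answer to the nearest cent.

kr 830,119.65

Penalty, months 1–5: 5 × 0.5% × kr 707,439.38 = kr 17,685.98…
Penalty, months 6–7: 2 × 2.5% × kr 707,439.38 = kr 35,371.97…
Interest: kr 707,439.38 × ((1 + 0.0135)^7 − 1) = kr 707,439.38 × 0.0984145… = kr 69,622.3177…
Total = kr 707,439.38 + kr 53,057.9535 + kr 69,622.3177… = kr 830,119.65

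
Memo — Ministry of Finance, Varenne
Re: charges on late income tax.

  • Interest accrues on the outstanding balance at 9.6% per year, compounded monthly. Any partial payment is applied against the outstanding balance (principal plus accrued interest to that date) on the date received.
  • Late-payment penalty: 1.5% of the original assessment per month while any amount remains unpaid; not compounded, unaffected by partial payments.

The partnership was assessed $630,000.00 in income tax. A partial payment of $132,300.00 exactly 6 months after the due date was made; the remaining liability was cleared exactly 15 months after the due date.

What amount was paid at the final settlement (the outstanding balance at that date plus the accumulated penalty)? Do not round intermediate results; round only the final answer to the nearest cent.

Monthly rate = 9.6% ÷ 12 = 0.8%
Balance at month 6: $630,000.0000 × (1 + 0.008)^6 = $660,851.2900…
After $132,300.00 payment: $660,851.2900… − $132,300.00 = $528,551.2900…
Balance at month 15: $528,551.2900… × (1 + 0.008)^9 = $567,847.7720…
Penalty: 15 × 1.5% × $630,000.00 = $141,750.00
Final settlement = outstanding balance + penalty = $567,847.7720… + $141,750.00 = $709,597.77

$709,597.77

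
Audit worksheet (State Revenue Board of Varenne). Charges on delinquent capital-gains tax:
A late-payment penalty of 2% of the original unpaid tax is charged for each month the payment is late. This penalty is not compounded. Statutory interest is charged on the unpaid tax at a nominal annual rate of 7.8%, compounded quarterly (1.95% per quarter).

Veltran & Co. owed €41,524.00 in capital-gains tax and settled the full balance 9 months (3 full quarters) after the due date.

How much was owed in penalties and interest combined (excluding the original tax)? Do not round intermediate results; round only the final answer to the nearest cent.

Late-payment penalty = 2% × €41,524.00 × 9 mo = €7,474.32
Interest: €41,524.00 × ((1 + 0.0195)^3 − 1) = €41,524.00 × 0.0596482… = €2,476.8304…
Penalties + interest = €7,474.3200 + €2,476.8304… = €9,951.15

€9,951.15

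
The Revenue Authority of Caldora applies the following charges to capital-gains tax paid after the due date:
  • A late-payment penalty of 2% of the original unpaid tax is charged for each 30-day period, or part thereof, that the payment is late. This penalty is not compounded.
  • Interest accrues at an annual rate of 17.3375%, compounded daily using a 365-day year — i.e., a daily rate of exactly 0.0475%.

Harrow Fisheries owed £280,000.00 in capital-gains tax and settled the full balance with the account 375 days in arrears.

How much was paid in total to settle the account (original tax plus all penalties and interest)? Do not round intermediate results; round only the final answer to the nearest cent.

£407,378.76

Penalty periods: ⌈375/30⌉ = 13; penalty = 13 × 2% × £280,000.00 = £72,800.00
Interest: £280,000.00 × ((1 + 0.000475)^375 − 1) = £280,000.00 × 0.19492415… = £54,578.7614…
Total = £280,000.00 + £72,800.0000 + £54,578.7614… = £407,378.76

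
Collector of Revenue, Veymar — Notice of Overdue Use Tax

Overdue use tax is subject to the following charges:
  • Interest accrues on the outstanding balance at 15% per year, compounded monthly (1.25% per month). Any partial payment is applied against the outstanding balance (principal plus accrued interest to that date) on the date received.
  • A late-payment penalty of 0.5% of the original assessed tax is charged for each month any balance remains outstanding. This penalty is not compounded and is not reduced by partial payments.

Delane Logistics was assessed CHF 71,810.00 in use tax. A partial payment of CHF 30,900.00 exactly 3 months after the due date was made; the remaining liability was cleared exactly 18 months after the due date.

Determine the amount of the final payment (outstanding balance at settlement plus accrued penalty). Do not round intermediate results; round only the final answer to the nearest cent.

CHF 59,037.64

Balance at month 3: CHF 71,810.0000 × (1 + 0.0125)^3 = CHF 74,536.6762…
After CHF 30,900.00 payment: CHF 74,536.6762… − CHF 30,900.00 = CHF 43,636.6762…
Balance at month 18: CHF 43,636.6762… × (1 + 0.0125)^15 = CHF 52,574.7409…
Penalty: 18 × 0.5% × CHF 71,810.00 = CHF 6,462.90
Final settlement = outstanding balance + penalty = CHF 52,574.7409… + CHF 6,462.90 = CHF 59,037.64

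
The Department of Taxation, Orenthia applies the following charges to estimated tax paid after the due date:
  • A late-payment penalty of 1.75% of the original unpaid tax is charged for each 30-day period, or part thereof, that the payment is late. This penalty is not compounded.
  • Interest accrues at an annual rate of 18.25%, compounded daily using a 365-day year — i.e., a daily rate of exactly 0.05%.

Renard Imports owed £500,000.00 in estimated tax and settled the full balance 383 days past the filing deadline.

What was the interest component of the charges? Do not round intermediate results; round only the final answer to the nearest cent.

£105,503.44

Interest: £500,000.00 × ((1 + 0.0005)^383 − 1) = £500,000.00 × 0.21100687… = £105,503.4371…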